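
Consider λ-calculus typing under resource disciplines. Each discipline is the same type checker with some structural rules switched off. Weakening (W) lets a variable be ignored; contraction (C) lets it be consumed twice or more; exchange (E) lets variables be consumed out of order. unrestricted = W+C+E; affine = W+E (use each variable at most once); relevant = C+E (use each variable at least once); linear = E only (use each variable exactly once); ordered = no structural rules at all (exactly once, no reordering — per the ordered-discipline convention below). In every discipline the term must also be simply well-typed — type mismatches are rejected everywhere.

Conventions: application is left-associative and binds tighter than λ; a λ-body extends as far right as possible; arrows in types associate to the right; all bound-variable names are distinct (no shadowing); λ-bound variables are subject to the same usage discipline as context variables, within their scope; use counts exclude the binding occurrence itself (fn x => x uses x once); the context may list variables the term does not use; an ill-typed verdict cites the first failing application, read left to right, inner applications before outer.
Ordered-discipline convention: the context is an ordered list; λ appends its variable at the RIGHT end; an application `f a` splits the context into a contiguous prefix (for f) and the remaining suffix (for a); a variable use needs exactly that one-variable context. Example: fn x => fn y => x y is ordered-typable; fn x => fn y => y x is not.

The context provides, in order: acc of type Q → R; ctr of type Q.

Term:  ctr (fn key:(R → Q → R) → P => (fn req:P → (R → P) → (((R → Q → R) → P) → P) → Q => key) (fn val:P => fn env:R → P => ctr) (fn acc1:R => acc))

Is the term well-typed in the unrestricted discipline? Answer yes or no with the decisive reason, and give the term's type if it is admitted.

no — fails simple typing
use counts: acc ×1, ctr ×2, key [bound] ×1, req [bound] ×0, val [bound] ×0, env [bound] ×0, acc1 [bound] ×0
use order (left to right): ctr, key, ctr, acc
typing: ill-typed: argument of type P → (R → P) → Q where P → (R → P) → (((R → Q → R) → P) → P) → Q is required
all disciplines: ordered ✗ | linear ✗ | affine ✗ | relevant ✗ | unrestricted ✗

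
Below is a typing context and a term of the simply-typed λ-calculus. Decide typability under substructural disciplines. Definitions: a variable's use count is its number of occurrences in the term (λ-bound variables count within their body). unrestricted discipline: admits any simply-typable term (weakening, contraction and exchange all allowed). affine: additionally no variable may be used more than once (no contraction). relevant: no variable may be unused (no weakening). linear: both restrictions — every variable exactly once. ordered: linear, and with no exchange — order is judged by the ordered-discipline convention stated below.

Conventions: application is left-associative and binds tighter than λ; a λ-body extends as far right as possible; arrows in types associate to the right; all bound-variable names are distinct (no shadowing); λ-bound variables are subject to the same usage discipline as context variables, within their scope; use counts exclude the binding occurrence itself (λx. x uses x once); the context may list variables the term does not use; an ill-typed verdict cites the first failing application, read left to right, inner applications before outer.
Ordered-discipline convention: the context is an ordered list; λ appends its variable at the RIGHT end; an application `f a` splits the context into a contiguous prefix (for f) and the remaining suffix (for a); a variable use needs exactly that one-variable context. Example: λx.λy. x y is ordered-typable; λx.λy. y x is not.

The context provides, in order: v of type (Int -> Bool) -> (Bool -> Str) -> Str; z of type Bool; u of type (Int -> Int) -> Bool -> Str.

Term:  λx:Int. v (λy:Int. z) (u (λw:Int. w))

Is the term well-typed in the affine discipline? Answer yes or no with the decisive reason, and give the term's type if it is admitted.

yes — at most one use each (v, z, u, x, y, w); term : Int -> Str
counts: v ×1, z ×1, u ×1, x (λ-bound) ×0, y (λ-bound) ×0, w (λ-bound) ×1
use order (left to right): v, z, u, w
typing: well-typed at Int -> Str
across the five disciplines: ordered ✗, linear ✗, affine ✓, relevant ✗, unrestricted ✓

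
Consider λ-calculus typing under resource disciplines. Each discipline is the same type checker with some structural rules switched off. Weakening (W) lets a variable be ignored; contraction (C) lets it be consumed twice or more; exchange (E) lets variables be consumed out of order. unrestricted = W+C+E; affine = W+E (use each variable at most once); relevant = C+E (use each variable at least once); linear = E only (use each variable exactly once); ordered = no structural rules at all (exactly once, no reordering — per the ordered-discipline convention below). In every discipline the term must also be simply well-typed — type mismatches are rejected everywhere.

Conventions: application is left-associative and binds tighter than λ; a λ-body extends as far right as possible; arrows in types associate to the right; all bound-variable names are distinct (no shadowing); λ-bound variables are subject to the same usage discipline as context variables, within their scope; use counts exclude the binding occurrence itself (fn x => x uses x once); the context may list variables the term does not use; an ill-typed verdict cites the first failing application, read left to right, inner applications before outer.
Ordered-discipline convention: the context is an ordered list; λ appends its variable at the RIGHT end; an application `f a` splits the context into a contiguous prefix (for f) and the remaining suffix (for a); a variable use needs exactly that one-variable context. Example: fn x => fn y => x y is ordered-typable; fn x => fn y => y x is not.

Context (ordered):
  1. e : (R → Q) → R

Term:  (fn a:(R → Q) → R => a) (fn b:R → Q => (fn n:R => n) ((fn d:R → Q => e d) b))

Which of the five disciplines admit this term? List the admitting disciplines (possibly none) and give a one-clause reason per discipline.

admitted in: ordered, linear, affine, relevant, unrestricted
usage: e: 1×; a (bound): 1×; b (bound): 1×; n (bound): 1×; d (bound): 1×
order of uses: a, n, e, d, b
typing: ✓ — (R → Q) → R
ordered ✓ (one use each (e, a, b, n, d); ordered split holds)
linear ✓ (e, a, b, n, d: one use apiece)
affine ✓ (no duplicate uses among e, a, b, n, d)
relevant ✓ (every one of e, a, b, n, d appears)
unrestricted ✓ (type-checks ((R → Q) → R) and nothing is barred)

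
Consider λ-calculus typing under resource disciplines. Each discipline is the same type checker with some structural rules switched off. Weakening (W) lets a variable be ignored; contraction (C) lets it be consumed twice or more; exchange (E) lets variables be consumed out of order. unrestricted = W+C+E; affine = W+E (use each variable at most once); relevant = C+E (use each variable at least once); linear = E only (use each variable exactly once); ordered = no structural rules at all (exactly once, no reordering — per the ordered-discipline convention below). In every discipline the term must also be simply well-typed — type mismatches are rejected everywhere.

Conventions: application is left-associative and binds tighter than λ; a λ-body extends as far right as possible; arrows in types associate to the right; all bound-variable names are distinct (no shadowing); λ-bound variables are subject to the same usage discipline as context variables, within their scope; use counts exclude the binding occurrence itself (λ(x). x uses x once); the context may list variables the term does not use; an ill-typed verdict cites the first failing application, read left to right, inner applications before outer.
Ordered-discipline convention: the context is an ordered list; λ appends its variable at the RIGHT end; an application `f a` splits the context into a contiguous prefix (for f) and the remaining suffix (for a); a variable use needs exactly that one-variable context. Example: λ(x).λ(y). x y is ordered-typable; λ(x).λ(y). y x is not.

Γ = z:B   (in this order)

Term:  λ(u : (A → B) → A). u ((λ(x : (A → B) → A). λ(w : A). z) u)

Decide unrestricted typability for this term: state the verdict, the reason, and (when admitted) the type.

yes — well-typed at ((A → B) → A) → A; no restrictions here; term : ((A → B) → A) → A
use counts: z: 1; u (λ-bound): 2; x (λ-bound): 0; w (λ-bound): 0
uses in reading order: u, z, u
typing: well-typed at ((A → B) → A) → A
per-discipline verdicts: ordered ✗; linear ✗; affine ✗; relevant ✗; unrestricted ✓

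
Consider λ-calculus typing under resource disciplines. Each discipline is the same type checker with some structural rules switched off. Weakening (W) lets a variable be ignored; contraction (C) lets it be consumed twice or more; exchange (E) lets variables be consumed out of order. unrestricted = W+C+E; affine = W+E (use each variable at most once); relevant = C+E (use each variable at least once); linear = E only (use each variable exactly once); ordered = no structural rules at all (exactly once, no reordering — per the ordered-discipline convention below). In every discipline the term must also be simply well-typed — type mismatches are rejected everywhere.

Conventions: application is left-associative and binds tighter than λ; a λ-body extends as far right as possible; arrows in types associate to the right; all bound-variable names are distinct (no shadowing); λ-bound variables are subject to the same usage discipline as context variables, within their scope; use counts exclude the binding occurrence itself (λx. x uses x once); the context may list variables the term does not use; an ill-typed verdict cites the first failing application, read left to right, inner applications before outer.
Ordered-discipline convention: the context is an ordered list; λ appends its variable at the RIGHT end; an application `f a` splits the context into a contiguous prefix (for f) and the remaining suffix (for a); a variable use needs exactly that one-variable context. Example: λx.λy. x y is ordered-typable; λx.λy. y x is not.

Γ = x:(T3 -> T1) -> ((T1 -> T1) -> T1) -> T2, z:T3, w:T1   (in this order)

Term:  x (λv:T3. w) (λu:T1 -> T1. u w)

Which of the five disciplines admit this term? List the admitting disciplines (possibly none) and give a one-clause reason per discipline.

accepted by: unrestricted
use counts: x=1; z=0; w=2; v [bound]=0; u [bound]=1
order of uses: x, w, u, w
typing: well-typed at T2
ordered: ✗ — needs contraction — w ×2; z, v never used (weakening)
linear: ✗ — needs contraction — w ×2; z, v never used (weakening)
affine: ✗ — needs contraction — w ×2
relevant: ✗ — z, v never used (weakening)
unrestricted: ✓ — well-typed at T2; no restrictions here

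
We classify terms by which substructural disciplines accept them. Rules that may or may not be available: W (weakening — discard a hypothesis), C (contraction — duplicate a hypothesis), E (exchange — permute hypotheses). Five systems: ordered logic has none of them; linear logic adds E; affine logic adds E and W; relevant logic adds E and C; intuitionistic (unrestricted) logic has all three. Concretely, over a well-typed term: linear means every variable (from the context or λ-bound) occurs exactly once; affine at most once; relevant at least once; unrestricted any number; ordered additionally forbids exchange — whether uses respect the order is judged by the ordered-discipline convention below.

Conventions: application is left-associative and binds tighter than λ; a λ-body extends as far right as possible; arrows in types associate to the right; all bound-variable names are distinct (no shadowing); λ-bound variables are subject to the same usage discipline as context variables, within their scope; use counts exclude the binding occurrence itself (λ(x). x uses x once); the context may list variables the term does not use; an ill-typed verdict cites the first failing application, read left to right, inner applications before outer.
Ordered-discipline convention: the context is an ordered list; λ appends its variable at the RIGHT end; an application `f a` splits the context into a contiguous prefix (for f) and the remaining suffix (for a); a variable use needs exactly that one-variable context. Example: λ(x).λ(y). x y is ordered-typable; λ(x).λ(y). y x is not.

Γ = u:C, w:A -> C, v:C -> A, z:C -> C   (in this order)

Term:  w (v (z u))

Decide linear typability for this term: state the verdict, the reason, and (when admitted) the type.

yes — each of u, w, v, z used exactly once; term : C
variable uses: u=1, w=1, v=1, z=1
use order (left to right): w, v, z, u
typing: ✓ — C
summary: ordered ✗, linear ✓, affine ✓, relevant ✓, unrestricted ✓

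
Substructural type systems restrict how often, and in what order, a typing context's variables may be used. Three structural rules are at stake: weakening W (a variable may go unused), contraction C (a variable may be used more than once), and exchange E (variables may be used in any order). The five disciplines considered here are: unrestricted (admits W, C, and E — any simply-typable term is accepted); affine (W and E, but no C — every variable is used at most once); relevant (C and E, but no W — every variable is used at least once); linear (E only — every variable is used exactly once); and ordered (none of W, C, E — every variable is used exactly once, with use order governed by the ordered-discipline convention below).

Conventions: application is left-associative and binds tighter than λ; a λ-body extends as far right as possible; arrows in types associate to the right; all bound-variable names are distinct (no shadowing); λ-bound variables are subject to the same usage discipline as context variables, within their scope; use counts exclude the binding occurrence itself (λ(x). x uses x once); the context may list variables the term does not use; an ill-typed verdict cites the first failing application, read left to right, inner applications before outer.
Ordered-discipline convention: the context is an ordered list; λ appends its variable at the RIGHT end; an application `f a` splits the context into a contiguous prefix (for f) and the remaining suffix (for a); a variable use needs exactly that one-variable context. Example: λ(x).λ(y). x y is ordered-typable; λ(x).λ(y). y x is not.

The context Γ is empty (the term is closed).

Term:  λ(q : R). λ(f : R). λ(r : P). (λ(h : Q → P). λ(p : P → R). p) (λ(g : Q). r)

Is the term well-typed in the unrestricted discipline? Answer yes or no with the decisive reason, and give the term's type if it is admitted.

yes — well-typed at R → R → P → (P → R) → P → R; no restrictions here; term : R → R → P → (P → R) → P → R
usage: q (bound): 0×, f (bound): 0×, r (bound): 1×, h (bound): 0×, p (bound): 1×, g (bound): 0×
uses in reading order: p, r
typing: well-typed — term : R → R → P → (P → R) → P → R
per-discipline verdicts: ordered ✗, linear ✗, affine ✓, relevant ✗, unrestricted ✓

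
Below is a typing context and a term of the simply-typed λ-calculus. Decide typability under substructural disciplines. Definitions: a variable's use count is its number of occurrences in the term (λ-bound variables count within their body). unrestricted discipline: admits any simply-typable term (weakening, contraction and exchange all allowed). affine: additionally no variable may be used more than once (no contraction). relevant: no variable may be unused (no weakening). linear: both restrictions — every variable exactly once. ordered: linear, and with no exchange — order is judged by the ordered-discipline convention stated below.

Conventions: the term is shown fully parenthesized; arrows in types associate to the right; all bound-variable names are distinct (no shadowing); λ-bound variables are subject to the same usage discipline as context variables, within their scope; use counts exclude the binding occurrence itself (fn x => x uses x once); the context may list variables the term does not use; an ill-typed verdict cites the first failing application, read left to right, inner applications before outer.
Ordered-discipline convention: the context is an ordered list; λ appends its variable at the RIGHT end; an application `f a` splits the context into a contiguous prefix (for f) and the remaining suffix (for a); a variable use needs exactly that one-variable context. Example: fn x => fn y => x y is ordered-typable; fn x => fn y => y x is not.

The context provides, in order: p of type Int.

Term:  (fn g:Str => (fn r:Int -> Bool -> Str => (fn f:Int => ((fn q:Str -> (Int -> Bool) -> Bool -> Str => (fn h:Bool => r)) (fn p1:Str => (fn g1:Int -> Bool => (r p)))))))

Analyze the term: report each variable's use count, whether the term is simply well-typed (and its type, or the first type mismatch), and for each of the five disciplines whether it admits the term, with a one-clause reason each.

use counts: p=1; g (λ-bound)=0; r (λ-bound)=2; f (λ-bound)=0; q (λ-bound)=0; h (λ-bound)=0; p1 (λ-bound)=0; g1 (λ-bound)=0
order of uses: r, r, p
typing: ✓ — Str -> (Int -> Bool -> Str) -> Int -> Bool -> Int -> Bool -> Str
ordered: ✗ — repeated use of r ×2; needs weakening: g, f, q, h, p1, g1 unused
linear: ✗ — repeated use of r ×2; needs weakening: g, f, q, h, p1, g1 unused
affine: ✗ — repeated use of r ×2
relevant: ✗ — needs weakening: g, f, q, h, p1, g1 unused
unrestricted: ✓ — well-typed at Str -> (Int -> Bool -> Str) -> Int -> Bool -> Int -> Bool -> Str; no restrictions here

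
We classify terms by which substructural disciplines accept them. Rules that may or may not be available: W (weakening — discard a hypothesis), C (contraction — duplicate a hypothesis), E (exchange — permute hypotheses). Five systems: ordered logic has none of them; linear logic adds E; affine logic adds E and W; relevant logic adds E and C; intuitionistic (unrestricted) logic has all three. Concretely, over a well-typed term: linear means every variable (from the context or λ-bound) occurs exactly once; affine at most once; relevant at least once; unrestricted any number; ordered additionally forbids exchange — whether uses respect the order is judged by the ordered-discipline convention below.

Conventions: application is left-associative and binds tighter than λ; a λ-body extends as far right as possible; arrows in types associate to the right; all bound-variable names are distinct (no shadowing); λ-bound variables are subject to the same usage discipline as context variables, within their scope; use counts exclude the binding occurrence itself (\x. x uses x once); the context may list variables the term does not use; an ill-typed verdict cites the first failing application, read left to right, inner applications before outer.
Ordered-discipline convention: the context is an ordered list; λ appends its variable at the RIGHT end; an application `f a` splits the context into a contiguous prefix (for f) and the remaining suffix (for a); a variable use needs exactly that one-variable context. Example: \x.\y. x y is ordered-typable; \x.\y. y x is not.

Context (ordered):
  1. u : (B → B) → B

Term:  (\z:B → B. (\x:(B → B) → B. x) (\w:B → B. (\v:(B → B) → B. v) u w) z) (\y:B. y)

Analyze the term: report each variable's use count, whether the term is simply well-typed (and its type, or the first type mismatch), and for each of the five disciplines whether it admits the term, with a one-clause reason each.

variable uses: u: 1, z (bound): 1, x (bound): 1, w (bound): 1, v (bound): 1, y (bound): 1
order of uses: x, v, u, w, z, y
typing: well-typed — term : B
ordered: ✓, single-use (u, z, x, w, v, y), ordered derivation ok
linear: ✓, exactly-once usage across u, z, x, w, v, y
affine: ✓, none of u, z, x, w, v, y used more than once
relevant: ✓, every one of u, z, x, w, v, y appears
unrestricted: ✓, simply typable at B; W, C, E all held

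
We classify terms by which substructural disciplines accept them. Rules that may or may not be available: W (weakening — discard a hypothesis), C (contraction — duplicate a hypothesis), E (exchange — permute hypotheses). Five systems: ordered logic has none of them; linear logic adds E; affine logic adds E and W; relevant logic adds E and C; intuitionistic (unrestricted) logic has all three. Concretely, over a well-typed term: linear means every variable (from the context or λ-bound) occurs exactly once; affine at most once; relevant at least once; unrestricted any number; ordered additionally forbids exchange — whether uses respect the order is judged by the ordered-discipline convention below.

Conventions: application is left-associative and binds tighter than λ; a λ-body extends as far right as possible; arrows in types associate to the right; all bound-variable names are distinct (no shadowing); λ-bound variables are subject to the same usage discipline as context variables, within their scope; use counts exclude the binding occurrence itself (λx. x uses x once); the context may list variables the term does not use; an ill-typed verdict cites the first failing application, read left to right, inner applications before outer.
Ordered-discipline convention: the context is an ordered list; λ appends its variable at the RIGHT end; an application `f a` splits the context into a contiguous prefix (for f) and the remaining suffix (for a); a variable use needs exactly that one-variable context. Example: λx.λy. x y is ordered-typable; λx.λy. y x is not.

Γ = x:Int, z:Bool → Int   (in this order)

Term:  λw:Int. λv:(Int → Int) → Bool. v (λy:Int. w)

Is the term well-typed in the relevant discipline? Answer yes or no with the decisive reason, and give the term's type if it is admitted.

no — unused: x, z, y — weakening required
use counts: x=0; z=0; w (bound)=1; v (bound)=1; y (bound)=0
use order (left to right): v, w
typing: ✓ — Int → ((Int → Int) → Bool) → Bool
across the five disciplines: ordered ✗ · linear ✗ · affine ✓ · relevant ✗ · unrestricted ✓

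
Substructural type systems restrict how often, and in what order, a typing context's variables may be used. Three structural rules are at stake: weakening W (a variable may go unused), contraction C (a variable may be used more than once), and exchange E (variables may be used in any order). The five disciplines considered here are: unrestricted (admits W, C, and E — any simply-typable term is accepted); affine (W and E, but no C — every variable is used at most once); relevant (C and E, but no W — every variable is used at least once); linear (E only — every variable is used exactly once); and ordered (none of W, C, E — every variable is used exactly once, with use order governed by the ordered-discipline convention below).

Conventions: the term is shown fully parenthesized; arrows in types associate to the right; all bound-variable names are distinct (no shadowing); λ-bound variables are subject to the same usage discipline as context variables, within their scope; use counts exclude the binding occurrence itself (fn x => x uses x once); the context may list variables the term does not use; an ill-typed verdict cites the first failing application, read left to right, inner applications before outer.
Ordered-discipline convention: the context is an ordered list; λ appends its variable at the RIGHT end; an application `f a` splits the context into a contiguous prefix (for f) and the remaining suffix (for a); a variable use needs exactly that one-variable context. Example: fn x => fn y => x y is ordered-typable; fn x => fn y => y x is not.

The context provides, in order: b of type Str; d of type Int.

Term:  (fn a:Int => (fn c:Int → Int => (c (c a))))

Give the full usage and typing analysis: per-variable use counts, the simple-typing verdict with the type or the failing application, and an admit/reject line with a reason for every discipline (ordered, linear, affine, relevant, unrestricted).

use counts: b ×0, d ×0, a (λ-bound) ×1, c (λ-bound) ×2
order of uses: c, c, a
typing: well-typed at Int → (Int → Int) → Int
ordered: ✗ — needs contraction — c ×2; b, d left unused
linear: ✗ — needs contraction — c ×2; b, d left unused
affine: ✗ — needs contraction — c ×2
relevant: ✗ — b, d left unused
unrestricted: ✓ — type-checks (Int → (Int → Int) → Int) and nothing is barred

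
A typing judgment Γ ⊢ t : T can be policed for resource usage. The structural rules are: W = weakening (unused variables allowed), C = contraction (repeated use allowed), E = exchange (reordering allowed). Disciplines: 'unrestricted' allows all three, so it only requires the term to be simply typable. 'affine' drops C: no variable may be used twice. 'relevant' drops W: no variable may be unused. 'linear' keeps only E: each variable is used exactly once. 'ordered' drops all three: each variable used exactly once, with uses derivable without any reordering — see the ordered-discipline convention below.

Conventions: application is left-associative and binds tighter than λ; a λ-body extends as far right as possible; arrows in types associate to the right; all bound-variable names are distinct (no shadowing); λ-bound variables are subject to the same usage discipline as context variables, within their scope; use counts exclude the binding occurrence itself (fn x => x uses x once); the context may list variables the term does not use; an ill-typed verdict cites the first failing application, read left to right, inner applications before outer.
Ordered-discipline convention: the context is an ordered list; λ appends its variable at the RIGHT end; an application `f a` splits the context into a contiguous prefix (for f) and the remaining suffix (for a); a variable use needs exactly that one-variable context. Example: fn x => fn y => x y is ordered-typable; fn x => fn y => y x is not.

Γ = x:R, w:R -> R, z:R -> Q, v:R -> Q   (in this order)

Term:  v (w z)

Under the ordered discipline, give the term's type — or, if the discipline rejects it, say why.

not well-typed under ordered — not simply typable
use counts: x: 0×; w: 1×; z: 1×; v: 1×
order of uses: v, w, z
typing: ill-typed: an argument R -> Q mismatches the expected R
across the five disciplines: ordered ✗, linear ✗, affine ✗, relevant ✗, unrestricted ✗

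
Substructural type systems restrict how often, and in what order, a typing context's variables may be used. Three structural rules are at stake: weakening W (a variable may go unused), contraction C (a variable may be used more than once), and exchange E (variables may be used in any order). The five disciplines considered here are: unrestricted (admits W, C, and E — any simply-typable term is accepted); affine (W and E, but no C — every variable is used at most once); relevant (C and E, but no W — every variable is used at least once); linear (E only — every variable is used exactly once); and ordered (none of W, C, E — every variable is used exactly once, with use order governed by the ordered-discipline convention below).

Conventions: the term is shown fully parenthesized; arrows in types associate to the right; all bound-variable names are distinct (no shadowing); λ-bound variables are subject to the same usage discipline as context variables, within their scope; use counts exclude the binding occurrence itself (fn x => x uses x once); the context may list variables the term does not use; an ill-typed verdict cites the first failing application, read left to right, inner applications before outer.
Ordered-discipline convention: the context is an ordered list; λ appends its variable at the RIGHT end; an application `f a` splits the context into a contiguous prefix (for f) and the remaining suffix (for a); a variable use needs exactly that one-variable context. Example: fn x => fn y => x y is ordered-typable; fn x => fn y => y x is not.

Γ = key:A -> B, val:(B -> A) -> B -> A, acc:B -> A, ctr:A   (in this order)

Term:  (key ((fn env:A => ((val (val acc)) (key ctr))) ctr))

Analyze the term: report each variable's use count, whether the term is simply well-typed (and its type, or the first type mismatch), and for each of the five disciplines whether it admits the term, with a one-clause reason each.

usage: key=2, val=2, acc=1, ctr=2, env (λ-bound)=0
uses in reading order: key, val, val, acc, key, ctr, ctr
typing: well-typed — term : B
ordered ✗ (key ×2, val ×2, ctr ×2 used more than once (contraction); env never used (weakening))
linear ✗ (key ×2, val ×2, ctr ×2 used more than once (contraction); env never used (weakening))
affine ✗ (key ×2, val ×2, ctr ×2 used more than once (contraction))
relevant ✗ (env never used (weakening))
unrestricted ✓ (typability at B is all that's needed)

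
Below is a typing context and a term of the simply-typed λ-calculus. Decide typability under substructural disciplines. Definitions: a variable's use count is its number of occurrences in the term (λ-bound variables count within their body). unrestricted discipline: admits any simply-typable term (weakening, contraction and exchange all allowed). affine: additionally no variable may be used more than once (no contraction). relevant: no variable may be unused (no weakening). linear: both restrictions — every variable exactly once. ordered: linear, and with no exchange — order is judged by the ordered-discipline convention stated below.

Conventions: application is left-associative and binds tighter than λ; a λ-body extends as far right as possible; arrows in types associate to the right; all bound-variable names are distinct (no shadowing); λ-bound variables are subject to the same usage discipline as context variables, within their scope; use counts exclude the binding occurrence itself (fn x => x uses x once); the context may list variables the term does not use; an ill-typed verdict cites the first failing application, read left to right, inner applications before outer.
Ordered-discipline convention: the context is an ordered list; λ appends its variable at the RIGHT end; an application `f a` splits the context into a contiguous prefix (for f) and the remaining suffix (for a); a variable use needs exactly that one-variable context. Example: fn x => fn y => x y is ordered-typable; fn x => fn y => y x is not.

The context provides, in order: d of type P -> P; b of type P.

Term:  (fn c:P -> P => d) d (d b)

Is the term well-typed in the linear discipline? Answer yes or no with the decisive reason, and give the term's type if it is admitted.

no — d ×3 used more than once (contraction); c never used (weakening)
use counts: d: 3×; b: 1×; c (λ-bound): 0×
left-to-right use order: d, d, d, b
typing: ✓ — P
all disciplines: ordered ✗ · linear ✗ · affine ✗ · relevant ✗ · unrestricted ✓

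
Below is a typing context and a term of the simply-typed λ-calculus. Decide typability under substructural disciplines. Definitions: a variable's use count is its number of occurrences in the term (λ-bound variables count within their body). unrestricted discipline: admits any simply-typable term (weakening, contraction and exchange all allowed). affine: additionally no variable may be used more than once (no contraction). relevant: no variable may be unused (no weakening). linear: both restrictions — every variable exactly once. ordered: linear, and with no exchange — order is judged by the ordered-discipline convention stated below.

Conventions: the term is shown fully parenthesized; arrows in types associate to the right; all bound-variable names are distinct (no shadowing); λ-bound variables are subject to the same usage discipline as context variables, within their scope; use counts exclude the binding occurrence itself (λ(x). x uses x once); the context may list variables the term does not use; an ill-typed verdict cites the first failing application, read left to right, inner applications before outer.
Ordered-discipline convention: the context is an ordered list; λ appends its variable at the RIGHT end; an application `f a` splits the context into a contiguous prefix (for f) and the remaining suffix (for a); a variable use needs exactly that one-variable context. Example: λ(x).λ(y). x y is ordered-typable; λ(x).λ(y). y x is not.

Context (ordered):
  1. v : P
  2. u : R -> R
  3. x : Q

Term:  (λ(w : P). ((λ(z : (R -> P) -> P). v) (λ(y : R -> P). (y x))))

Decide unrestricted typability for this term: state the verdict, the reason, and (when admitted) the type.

no — fails simple typing
use counts: v: 1; u: 0; x: 1; w (bound): 0; z (bound): 0; y (bound): 1
left-to-right use order: v, y, x
typing: ill-typed: an argument Q mismatches the expected R
per-discipline verdicts: ordered ✗ · linear ✗ · affine ✗ · relevant ✗ · unrestricted ✗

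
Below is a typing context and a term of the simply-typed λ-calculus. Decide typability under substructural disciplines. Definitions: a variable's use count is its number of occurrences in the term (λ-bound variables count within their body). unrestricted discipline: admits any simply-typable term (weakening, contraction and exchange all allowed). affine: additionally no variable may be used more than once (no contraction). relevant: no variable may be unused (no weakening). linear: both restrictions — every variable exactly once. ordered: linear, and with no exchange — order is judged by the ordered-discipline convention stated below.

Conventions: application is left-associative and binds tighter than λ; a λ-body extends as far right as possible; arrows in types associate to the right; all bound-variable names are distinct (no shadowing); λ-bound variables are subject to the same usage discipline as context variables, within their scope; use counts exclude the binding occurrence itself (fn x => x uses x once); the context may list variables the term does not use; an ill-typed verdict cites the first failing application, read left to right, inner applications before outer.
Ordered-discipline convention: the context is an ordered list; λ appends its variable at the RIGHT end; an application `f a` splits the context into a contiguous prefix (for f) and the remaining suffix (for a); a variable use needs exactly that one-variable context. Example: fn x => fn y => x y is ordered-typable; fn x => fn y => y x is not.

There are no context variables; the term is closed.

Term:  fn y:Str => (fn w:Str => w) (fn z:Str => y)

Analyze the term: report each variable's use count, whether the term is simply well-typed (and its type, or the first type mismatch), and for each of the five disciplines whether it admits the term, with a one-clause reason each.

usage: y [bound]: 1; w [bound]: 1; z [bound]: 0
left-to-right use order: w, y
typing: ill-typed: an argument Str → Str mismatches the expected Str
ordered: ✗ — not simply typable
linear: ✗ — fails simple typing
affine: ✗ — a type mismatch blocks all five
relevant: ✗ — the type mismatch rejects it
unrestricted: ✗ — not simply typable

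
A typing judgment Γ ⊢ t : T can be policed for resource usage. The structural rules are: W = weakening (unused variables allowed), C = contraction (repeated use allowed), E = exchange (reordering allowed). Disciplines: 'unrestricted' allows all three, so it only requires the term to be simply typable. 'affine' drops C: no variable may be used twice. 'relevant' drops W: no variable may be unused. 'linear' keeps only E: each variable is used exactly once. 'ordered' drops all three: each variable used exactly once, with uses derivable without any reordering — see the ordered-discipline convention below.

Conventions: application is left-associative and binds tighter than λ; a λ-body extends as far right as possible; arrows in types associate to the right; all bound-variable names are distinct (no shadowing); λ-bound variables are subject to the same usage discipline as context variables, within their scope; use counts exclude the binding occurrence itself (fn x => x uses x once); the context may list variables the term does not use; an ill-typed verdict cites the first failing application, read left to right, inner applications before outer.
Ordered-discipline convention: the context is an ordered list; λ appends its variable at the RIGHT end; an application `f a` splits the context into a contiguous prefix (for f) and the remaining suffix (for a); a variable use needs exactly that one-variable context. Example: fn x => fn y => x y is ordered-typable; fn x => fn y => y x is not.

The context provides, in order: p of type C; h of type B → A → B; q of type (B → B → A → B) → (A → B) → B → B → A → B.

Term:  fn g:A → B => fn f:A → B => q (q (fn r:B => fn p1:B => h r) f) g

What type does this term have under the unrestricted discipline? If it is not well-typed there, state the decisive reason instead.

term : (A → B) → (A → B) → B → B → A → B
usage: p: 0×, h: 1×, q: 2×, g (λ-bound): 1×, f (λ-bound): 1×, r (λ-bound): 1×, p1 (λ-bound): 0×
order of uses: q, q, h, r, f, g
typing: well-typed — term : (A → B) → (A → B) → B → B → A → B
summary: ordered ✗ · linear ✗ · affine ✗ · relevant ✗ · unrestricted ✓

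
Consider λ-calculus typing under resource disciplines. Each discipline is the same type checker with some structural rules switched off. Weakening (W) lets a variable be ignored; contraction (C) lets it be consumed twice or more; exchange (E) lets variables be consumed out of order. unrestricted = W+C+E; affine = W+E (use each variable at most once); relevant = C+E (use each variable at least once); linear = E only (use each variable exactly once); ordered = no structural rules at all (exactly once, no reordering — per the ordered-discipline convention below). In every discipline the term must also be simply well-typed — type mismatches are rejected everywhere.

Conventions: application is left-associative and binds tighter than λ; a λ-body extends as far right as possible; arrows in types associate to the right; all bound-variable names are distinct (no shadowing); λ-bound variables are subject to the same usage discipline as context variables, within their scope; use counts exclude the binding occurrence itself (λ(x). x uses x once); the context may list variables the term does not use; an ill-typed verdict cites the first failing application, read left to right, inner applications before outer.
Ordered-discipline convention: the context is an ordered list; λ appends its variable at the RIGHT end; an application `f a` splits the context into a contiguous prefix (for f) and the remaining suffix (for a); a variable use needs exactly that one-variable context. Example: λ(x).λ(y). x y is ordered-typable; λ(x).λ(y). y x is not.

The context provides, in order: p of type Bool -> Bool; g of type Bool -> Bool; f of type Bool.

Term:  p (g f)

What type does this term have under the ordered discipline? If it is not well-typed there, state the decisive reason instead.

term : Bool
use counts: p: 1, g: 1, f: 1
left-to-right use order: p, g, f
typing: ✓ — Bool
across the five disciplines: ordered ✓; linear ✓; affine ✓; relevant ✓; unrestricted ✓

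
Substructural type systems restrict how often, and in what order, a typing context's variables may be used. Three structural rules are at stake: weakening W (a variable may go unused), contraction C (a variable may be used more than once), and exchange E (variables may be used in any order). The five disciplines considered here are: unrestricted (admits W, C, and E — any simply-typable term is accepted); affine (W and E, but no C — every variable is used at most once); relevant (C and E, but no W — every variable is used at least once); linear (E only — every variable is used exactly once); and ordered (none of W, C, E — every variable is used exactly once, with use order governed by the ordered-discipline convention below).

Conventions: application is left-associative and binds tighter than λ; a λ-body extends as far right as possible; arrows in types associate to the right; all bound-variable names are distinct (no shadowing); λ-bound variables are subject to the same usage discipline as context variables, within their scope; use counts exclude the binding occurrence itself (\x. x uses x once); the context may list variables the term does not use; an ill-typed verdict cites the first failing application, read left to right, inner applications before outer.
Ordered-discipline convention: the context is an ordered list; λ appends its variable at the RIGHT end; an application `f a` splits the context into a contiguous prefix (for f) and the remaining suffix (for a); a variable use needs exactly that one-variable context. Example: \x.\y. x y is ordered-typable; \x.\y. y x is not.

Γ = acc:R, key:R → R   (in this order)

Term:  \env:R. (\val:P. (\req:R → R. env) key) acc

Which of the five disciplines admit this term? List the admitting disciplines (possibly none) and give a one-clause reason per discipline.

admitted by: none
counts: acc ×1, key ×1, env (bound) ×1, val (bound) ×0, req (bound) ×0
use order (left to right): env, key, acc
typing: ill-typed: a function awaiting P gets R
ordered: ✗, a type mismatch blocks all five
linear: ✗, the type mismatch rejects it
affine: ✗, not simply typable
relevant: ✗, fails simple typing
unrestricted: ✗, a type mismatch blocks all five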